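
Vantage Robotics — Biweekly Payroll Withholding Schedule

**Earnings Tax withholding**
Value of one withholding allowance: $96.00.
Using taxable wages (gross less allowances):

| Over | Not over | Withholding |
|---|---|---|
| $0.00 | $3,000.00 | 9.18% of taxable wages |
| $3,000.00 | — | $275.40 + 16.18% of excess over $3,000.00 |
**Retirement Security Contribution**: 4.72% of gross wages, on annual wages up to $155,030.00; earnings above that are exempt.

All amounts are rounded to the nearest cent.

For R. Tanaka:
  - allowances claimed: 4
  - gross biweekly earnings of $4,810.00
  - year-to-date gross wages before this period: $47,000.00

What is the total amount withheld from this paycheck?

$733.16

Earnings Tax: taxable = $4,810.00 − 4×$96.00 = $4,426.00
  $275.40 + 16.18% × ($4,426.00 − $3,000.00) = $275.40 + 16.18% × $1,426.00 = $506.13
Retirement Security Contribution: 4.72% × $4,810.00 = $227.03
Total: $506.13 + $227.03 = $733.16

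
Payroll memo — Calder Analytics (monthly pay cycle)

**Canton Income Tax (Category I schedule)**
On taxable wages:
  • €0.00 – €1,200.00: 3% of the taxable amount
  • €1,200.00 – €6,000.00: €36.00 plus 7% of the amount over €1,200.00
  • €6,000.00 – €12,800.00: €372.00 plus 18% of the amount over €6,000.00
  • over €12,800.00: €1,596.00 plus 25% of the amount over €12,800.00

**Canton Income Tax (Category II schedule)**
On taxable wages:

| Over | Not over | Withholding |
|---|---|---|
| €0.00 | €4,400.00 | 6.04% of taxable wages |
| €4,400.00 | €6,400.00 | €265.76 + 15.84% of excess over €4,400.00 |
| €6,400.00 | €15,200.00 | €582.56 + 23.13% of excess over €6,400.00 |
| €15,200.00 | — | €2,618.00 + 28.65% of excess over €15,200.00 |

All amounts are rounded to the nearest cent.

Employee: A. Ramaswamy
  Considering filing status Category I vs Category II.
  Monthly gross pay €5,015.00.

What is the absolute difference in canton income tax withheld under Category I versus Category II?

Canton Income Tax (Category I): taxable = €5,015.00
  €36.00 + 7% × (€5,015.00 − €1,200.00) = €36.00 + 7% × €3,815.00 = €303.05
Canton Income Tax (Category II): taxable = €5,015.00
  €265.76 + 15.84% × (€5,015.00 − €4,400.00) = €265.76 + 15.84% × €615.00 = €363.18
Difference: |€303.05 − €363.18| = €60.13 (higher under Category II)

€60.13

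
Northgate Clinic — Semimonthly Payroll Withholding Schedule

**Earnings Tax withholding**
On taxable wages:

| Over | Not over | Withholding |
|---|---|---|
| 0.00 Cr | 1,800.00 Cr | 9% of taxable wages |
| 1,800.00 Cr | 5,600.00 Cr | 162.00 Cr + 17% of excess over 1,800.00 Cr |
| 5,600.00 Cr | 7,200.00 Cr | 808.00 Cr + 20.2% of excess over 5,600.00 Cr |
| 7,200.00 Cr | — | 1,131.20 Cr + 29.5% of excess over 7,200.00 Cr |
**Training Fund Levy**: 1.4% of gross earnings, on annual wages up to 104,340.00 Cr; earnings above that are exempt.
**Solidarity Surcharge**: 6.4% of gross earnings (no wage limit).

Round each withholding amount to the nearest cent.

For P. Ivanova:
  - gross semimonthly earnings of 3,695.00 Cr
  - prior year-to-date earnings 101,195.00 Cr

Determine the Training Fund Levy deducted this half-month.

Training Fund Levy: cap 104,340.00 Cr − YTD 101,195.00 Cr = 3,145.00 Cr subject; 1.4% × 3,145.00 Cr = 44.03 Cr

44.03 Cr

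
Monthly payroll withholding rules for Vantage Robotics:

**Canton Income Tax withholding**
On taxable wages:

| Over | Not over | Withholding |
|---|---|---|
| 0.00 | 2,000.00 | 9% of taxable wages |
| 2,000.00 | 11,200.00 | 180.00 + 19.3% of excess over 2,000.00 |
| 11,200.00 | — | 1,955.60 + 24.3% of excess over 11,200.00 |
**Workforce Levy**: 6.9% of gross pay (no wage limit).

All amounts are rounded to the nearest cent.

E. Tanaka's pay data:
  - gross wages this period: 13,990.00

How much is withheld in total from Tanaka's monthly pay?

Canton Income Tax: taxable = 13,990.00
  1,955.60 + 24.3% × (13,990.00 − 11,200.00) = 1,955.60 + 24.3% × 2,790.00 = 2,633.57
Workforce Levy: 6.9% × 13,990.00 = 965.31
Total: 2,633.57 + 965.31 = 3,598.88

3,598.88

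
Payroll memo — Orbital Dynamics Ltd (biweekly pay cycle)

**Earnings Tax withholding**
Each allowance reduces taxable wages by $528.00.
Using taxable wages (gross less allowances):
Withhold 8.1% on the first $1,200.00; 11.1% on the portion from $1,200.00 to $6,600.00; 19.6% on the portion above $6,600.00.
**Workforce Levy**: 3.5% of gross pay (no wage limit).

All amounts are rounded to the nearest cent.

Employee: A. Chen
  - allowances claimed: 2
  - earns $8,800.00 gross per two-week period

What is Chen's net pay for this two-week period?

$7,571.18

Earnings Tax: taxable = $8,800.00 − 2×$528.00 = $7,744.00
  $696.60 + 19.6% × ($7,744.00 − $6,600.00) = $696.60 + 19.6% × $1,144.00 = $920.82
Workforce Levy: 3.5% × $8,800.00 = $308.00
Total withheld: $920.82 + $308.00 = $1,228.82
Net pay: $8,800.00 − $1,228.82 = $7,571.18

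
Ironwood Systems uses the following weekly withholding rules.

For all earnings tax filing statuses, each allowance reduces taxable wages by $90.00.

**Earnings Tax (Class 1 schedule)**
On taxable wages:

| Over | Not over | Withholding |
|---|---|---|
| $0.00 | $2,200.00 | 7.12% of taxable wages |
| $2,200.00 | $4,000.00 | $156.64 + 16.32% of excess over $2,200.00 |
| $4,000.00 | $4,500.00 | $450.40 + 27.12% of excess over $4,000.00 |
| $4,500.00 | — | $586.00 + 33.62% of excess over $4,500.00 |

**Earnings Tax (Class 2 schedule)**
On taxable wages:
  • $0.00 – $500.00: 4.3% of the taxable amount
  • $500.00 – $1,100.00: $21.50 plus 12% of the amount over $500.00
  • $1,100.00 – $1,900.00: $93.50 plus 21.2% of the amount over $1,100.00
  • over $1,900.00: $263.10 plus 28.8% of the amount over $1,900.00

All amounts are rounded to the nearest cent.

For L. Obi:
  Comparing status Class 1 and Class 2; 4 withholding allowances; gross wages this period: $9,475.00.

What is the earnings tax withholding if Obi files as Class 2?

$2,341.02

Earnings Tax (Class 2): taxable = $9,475.00 − 4×$90.00 = $9,115.00
  $263.10 + 28.8% × ($9,115.00 − $1,900.00) = $263.10 + 28.8% × $7,215.00 = $2,341.02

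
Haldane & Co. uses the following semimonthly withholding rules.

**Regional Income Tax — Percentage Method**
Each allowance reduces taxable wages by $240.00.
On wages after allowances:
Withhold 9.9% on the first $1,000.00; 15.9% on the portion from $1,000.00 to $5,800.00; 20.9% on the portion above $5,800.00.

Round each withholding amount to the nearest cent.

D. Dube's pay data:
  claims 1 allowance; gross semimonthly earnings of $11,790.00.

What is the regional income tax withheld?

$2,063.95

Regional Income Tax: taxable = $11,790.00 − 1×$240.00 = $11,550.00
  $862.20 + 20.9% × ($11,550.00 − $5,800.00) = $862.20 + 20.9% × $5,750.00 = $2,063.95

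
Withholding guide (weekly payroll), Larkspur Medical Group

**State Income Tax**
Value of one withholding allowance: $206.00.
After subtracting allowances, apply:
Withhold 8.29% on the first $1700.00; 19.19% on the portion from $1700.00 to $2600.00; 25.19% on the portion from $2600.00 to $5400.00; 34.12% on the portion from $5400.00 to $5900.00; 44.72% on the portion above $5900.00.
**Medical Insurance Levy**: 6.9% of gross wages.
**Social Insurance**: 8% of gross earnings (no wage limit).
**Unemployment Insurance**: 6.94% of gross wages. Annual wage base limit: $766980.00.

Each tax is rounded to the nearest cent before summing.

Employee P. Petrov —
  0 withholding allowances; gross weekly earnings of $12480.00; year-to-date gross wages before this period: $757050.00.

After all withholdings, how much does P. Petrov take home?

$5799.20

State Income Tax: taxable = $12480.00
  $1189.56 + 44.72% × ($12480.00 − $5900.00) = $1189.56 + 44.72% × $6580.00 = $4132.14
Medical Insurance Levy: 6.9% × $12480.00 = $861.12
Social Insurance: 8% × $12480.00 = $998.40
Unemployment Insurance: cap $766980.00 − YTD $757050.00 = $9930.00 subject; 6.94% × $9930.00 = $689.14
Total withheld: $4132.14 + $861.12 + $998.40 + $689.14 = $6680.80
Net pay: $12480.00 − $6680.80 = $5799.20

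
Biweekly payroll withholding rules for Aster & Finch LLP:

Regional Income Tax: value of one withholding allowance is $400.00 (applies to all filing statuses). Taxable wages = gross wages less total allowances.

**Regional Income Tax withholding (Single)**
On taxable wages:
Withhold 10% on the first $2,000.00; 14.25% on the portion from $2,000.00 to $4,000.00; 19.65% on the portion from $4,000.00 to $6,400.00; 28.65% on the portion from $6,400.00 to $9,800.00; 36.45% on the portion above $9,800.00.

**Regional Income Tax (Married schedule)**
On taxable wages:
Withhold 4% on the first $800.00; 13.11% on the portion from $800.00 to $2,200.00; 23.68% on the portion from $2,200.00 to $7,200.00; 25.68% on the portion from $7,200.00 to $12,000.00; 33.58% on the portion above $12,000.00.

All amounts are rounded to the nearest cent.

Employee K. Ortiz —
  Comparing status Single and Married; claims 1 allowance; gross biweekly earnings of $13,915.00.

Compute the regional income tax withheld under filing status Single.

$3,284.82

Regional Income Tax (Single): taxable = $13,915.00 − 1×$400.00 = $13,515.00
  $1,930.70 + 36.45% × ($13,515.00 − $9,800.00) = $1,930.70 + 36.45% × $3,715.00 = $3,284.82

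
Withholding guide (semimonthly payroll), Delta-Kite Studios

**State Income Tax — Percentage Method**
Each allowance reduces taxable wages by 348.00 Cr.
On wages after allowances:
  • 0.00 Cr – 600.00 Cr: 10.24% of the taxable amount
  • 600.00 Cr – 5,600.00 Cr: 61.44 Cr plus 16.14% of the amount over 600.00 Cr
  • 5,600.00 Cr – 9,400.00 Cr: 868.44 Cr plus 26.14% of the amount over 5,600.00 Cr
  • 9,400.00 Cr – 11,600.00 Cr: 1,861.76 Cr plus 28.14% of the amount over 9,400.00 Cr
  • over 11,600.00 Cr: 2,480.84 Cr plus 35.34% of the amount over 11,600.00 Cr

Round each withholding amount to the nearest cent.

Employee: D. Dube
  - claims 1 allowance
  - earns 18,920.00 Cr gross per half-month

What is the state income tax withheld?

4,944.74 Cr

State Income Tax: taxable = 18,920.00 Cr − 1×348.00 Cr = 18,572.00 Cr
  2,480.84 Cr + 35.34% × (18,572.00 Cr − 11,600.00 Cr) = 2,480.84 Cr + 35.34% × 6,972.00 Cr = 4,944.74 Cr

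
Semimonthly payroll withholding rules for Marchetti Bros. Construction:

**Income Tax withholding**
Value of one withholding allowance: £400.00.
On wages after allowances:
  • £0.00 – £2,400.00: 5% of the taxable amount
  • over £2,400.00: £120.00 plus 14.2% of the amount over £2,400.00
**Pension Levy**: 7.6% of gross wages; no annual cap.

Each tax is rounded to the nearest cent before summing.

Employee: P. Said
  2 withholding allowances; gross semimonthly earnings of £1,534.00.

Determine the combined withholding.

Income Tax: taxable = £1,534.00 − 2×£400.00 = £734.00
  5% × £734.00 = £36.70
Pension Levy: 7.6% × £1,534.00 = £116.58
Total: £36.70 + £116.58 = £153.28

£153.28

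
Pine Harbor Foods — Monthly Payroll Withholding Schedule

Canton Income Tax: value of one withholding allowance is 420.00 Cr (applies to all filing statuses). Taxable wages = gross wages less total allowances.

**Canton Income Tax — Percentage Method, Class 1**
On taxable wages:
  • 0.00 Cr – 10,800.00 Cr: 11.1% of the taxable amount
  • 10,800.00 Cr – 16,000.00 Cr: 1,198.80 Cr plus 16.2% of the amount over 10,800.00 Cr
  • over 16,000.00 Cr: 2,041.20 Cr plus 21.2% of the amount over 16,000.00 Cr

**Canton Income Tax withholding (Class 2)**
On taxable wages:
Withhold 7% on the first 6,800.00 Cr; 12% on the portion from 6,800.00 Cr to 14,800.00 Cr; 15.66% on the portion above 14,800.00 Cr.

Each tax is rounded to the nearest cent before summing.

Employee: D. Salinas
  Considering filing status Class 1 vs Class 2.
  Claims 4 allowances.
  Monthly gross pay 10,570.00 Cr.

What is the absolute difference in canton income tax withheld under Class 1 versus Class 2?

259.99 Cr

Canton Income Tax (Class 1): taxable = 10,570.00 Cr − 4×420.00 Cr = 8,890.00 Cr
  11.1% × 8,890.00 Cr = 986.79 Cr
Canton Income Tax (Class 2): taxable = 10,570.00 Cr − 4×420.00 Cr = 8,890.00 Cr
  476.00 Cr + 12% × (8,890.00 Cr − 6,800.00 Cr) = 476.00 Cr + 12% × 2,090.00 Cr = 726.80 Cr
Difference: |986.79 Cr − 726.80 Cr| = 259.99 Cr (higher under Class 1)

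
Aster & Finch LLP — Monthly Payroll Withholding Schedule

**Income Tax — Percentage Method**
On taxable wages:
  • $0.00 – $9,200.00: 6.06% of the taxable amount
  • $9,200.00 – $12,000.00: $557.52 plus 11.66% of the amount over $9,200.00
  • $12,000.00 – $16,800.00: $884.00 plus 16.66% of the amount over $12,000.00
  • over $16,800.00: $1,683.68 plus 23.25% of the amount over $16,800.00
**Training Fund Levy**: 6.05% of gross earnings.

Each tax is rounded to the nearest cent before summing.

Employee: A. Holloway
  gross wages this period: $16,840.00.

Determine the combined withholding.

Income Tax: taxable = $16,840.00
  $1,683.68 + 23.25% × ($16,840.00 − $16,800.00) = $1,683.68 + 23.25% × $40.00 = $1,692.98
Training Fund Levy: 6.05% × $16,840.00 = $1,018.82
Total: $1,692.98 + $1,018.82 = $2,711.80

$2,711.80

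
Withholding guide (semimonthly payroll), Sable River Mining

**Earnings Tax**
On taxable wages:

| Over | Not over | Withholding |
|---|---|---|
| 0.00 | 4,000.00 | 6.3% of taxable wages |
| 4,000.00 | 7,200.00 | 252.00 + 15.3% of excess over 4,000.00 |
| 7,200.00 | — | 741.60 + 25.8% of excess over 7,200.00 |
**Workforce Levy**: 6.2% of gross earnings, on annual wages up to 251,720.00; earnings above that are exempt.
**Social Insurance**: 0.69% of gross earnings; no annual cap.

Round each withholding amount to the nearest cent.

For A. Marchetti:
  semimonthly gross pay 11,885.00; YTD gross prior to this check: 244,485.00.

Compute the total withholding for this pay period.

Earnings Tax: taxable = 11,885.00
  741.60 + 25.8% × (11,885.00 − 7,200.00) = 741.60 + 25.8% × 4,685.00 = 1,950.33
Workforce Levy: cap 251,720.00 − YTD 244,485.00 = 7,235.00 subject; 6.2% × 7,235.00 = 448.57
Social Insurance: 0.69% × 11,885.00 = 82.01
Total: 1,950.33 + 448.57 + 82.01 = 2,480.91

2,480.91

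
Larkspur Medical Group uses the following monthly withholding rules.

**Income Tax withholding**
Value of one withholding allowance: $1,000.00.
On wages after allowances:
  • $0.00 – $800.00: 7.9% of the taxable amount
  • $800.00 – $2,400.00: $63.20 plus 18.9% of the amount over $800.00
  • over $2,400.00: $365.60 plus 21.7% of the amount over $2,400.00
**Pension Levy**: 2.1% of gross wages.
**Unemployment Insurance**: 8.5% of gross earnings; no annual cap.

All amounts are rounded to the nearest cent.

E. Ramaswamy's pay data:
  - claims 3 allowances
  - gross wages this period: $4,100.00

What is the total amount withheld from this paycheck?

$554.50

Income Tax: taxable = $4,100.00 − 3×$1,000.00 = $1,100.00
  $63.20 + 18.9% × ($1,100.00 − $800.00) = $63.20 + 18.9% × $300.00 = $119.90
Pension Levy: 2.1% × $4,100.00 = $86.10
Unemployment Insurance: 8.5% × $4,100.00 = $348.50
Total: $119.90 + $86.10 + $348.50 = $554.50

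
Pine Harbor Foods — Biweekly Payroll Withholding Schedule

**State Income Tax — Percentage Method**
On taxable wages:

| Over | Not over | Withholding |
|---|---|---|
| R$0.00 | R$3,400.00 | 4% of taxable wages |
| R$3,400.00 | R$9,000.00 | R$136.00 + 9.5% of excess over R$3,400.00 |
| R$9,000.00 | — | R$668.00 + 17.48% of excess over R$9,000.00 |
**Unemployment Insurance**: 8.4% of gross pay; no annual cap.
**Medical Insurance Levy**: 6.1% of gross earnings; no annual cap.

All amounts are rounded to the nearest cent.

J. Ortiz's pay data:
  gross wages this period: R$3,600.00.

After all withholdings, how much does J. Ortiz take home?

R$2,923.00

State Income Tax: taxable = R$3,600.00
  R$136.00 + 9.5% × (R$3,600.00 − R$3,400.00) = R$136.00 + 9.5% × R$200.00 = R$155.00
Unemployment Insurance: 8.4% × R$3,600.00 = R$302.40
Medical Insurance Levy: 6.1% × R$3,600.00 = R$219.60
Total withheld: R$155.00 + R$302.40 + R$219.60 = R$677.00
Net pay: R$3,600.00 − R$677.00 = R$2,923.00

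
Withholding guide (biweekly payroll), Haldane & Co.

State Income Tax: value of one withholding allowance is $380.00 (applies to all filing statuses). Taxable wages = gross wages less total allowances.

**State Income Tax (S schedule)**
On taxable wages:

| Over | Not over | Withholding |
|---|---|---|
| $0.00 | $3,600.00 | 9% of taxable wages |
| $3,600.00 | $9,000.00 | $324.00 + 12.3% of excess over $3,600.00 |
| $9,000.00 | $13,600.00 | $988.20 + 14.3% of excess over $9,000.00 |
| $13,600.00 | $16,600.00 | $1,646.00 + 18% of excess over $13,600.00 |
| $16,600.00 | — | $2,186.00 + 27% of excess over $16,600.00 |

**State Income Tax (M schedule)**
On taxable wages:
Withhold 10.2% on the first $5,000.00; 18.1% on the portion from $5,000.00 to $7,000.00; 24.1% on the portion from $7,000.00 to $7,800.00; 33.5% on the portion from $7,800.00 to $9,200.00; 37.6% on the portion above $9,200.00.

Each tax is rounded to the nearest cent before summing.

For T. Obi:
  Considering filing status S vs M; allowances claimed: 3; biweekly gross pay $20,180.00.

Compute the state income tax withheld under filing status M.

State Income Tax (M): taxable = $20,180.00 − 3×$380.00 = $19,040.00
  $1,533.80 + 37.6% × ($19,040.00 − $9,200.00) = $1,533.80 + 37.6% × $9,840.00 = $5,233.64

$5,233.64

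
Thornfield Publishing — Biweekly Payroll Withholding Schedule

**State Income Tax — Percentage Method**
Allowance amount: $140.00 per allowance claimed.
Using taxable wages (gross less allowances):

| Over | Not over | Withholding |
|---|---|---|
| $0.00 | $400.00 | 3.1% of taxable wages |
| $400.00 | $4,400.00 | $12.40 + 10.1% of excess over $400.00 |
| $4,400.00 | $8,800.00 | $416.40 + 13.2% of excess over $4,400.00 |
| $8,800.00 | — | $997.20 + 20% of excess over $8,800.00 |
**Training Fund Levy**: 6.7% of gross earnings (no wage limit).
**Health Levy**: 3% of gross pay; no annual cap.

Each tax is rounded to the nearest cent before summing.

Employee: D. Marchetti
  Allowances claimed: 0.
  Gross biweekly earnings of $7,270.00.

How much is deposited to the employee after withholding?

$5,769.57

State Income Tax: taxable = $7,270.00
  $416.40 + 13.2% × ($7,270.00 − $4,400.00) = $416.40 + 13.2% × $2,870.00 = $795.24
Training Fund Levy: 6.7% × $7,270.00 = $487.09
Health Levy: 3% × $7,270.00 = $218.10
Total withheld: $795.24 + $487.09 + $218.10 = $1,500.43
Net pay: $7,270.00 − $1,500.43 = $5,769.57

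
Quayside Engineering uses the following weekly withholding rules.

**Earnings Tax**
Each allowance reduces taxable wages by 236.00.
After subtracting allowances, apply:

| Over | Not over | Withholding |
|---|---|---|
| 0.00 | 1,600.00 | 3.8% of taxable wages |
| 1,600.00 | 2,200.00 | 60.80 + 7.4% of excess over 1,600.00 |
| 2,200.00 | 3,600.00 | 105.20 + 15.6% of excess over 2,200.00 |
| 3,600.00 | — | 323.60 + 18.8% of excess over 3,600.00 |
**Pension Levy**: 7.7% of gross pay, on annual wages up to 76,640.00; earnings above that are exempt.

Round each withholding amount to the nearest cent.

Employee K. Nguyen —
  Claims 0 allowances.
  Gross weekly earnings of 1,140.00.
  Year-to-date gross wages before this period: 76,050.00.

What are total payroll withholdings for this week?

Earnings Tax: taxable = 1,140.00
  3.8% × 1,140.00 = 43.32
Pension Levy: cap 76,640.00 − YTD 76,050.00 = 590.00 subject; 7.7% × 590.00 = 45.43
Total: 43.32 + 45.43 = 88.75

88.75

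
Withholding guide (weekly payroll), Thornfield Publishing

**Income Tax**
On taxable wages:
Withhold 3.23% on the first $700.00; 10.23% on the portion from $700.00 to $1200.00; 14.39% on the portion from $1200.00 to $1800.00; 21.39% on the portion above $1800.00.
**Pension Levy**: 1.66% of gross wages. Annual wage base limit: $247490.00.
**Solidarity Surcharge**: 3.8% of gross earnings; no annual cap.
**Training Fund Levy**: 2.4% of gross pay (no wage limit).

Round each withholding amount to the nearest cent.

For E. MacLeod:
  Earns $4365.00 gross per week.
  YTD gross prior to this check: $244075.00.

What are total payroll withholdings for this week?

$1036.07

Income Tax: taxable = $4365.00
  $160.10 + 21.39% × ($4365.00 − $1800.00) = $160.10 + 21.39% × $2565.00 = $708.75
Pension Levy: cap $247490.00 − YTD $244075.00 = $3415.00 subject; 1.66% × $3415.00 = $56.69
Solidarity Surcharge: 3.8% × $4365.00 = $165.87
Training Fund Levy: 2.4% × $4365.00 = $104.76
Total: $708.75 + $56.69 + $165.87 + $104.76 = $1036.07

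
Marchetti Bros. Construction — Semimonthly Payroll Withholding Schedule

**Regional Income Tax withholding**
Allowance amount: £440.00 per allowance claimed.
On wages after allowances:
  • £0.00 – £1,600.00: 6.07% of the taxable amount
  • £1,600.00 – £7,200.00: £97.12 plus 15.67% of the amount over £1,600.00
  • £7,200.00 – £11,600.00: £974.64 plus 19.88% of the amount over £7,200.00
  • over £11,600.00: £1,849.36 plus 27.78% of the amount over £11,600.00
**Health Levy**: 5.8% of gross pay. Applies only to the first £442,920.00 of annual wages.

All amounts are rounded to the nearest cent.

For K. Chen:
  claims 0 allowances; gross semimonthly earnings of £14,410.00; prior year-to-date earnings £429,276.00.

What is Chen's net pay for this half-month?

£10,988.67

Regional Income Tax: taxable = £14,410.00
  £1,849.36 + 27.78% × (£14,410.00 − £11,600.00) = £1,849.36 + 27.78% × £2,810.00 = £2,629.98
Health Levy: cap £442,920.00 − YTD £429,276.00 = £13,644.00 subject; 5.8% × £13,644.00 = £791.35
Total withheld: £2,629.98 + £791.35 = £3,421.33
Net pay: £14,410.00 − £3,421.33 = £10,988.67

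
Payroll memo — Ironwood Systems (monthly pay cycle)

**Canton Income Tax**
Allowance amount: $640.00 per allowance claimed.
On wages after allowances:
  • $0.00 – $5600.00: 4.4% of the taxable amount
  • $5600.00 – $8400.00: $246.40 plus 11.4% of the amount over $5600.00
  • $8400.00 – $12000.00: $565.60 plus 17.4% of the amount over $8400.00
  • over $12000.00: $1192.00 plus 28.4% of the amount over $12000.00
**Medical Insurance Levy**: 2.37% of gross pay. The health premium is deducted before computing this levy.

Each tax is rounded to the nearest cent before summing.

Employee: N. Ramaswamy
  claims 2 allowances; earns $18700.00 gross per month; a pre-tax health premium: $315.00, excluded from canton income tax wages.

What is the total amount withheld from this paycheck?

Canton Income Tax: taxable = $18700.00 − $315.00 − 2×$640.00 = $17105.00
  $1192.00 + 28.4% × ($17105.00 − $12000.00) = $1192.00 + 28.4% × $5105.00 = $2641.82
Medical Insurance Levy: 2.37% × $18385.00 = $435.72
Total: $2641.82 + $435.72 = $3077.54

$3077.54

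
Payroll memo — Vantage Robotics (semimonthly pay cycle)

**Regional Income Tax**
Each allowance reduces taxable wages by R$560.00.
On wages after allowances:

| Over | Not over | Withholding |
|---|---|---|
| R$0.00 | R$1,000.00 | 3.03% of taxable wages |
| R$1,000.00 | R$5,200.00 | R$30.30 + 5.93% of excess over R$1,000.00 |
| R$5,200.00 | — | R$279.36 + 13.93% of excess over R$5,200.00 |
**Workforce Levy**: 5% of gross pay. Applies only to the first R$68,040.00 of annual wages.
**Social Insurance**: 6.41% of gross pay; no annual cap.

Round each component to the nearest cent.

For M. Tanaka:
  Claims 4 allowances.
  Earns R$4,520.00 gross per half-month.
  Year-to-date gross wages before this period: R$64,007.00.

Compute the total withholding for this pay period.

R$597.58

Regional Income Tax: taxable = R$4,520.00 − 4×R$560.00 = R$2,280.00
  R$30.30 + 5.93% × (R$2,280.00 − R$1,000.00) = R$30.30 + 5.93% × R$1,280.00 = R$106.20
Workforce Levy: cap R$68,040.00 − YTD R$64,007.00 = R$4,033.00 subject; 5% × R$4,033.00 = R$201.65
Social Insurance: 6.41% × R$4,520.00 = R$289.73
Total: R$106.20 + R$201.65 + R$289.73 = R$597.58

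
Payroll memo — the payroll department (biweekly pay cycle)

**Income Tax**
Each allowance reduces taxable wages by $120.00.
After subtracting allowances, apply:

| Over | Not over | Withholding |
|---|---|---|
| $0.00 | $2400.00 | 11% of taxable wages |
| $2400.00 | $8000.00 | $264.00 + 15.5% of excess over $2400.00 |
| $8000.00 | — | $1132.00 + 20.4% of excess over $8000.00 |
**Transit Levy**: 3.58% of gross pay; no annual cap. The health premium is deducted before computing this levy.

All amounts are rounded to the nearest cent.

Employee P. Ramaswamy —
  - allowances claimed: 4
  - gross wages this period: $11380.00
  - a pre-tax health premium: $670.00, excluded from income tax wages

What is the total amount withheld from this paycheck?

Income Tax: taxable = $11380.00 − $670.00 − 4×$120.00 = $10230.00
  $1132.00 + 20.4% × ($10230.00 − $8000.00) = $1132.00 + 20.4% × $2230.00 = $1586.92
Transit Levy: 3.58% × $10710.00 = $383.42
Total: $1586.92 + $383.42 = $1970.34

$1970.34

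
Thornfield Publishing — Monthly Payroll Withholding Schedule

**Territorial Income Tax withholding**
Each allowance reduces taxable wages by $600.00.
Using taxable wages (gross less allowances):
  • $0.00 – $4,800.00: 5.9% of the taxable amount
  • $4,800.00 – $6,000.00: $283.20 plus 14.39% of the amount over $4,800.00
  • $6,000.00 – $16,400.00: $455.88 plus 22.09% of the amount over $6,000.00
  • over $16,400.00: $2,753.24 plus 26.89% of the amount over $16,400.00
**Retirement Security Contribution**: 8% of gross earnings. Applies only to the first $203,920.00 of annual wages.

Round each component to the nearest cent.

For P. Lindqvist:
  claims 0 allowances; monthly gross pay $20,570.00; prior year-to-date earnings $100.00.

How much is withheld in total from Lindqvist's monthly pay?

$5,520.15

Territorial Income Tax: taxable = $20,570.00
  $2,753.24 + 26.89% × ($20,570.00 − $16,400.00) = $2,753.24 + 26.89% × $4,170.00 = $3,874.55
Retirement Security Contribution: 8% × $20,570.00 = $1,645.60
Total: $3,874.55 + $1,645.60 = $5,520.15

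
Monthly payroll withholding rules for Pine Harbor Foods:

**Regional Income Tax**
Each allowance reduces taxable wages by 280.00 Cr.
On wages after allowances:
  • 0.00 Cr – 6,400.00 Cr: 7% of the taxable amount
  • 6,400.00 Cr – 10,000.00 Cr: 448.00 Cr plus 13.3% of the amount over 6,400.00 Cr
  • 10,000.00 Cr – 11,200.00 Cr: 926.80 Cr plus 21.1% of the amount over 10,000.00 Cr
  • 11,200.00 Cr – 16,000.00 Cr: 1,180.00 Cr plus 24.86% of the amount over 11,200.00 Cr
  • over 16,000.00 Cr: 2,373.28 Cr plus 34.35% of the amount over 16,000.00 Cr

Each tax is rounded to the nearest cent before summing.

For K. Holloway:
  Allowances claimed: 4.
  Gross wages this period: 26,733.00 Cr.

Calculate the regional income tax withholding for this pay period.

Regional Income Tax: taxable = 26,733.00 Cr − 4×280.00 Cr = 25,613.00 Cr
  2,373.28 Cr + 34.35% × (25,613.00 Cr − 16,000.00 Cr) = 2,373.28 Cr + 34.35% × 9,613.00 Cr = 5,675.35 Cr

5,675.35 Cr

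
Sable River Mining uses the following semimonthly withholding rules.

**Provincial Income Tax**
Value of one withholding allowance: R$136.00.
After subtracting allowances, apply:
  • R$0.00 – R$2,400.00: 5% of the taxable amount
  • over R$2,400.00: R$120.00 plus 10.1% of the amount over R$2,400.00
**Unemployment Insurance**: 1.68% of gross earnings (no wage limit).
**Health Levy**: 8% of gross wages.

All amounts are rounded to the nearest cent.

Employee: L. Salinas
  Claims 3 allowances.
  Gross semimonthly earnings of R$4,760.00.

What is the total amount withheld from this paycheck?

Provincial Income Tax: taxable = R$4,760.00 − 3×R$136.00 = R$4,352.00
  R$120.00 + 10.1% × (R$4,352.00 − R$2,400.00) = R$120.00 + 10.1% × R$1,952.00 = R$317.15
Unemployment Insurance: 1.68% × R$4,760.00 = R$79.97
Health Levy: 8% × R$4,760.00 = R$380.80
Total: R$317.15 + R$79.97 + R$380.80 = R$777.92

R$777.92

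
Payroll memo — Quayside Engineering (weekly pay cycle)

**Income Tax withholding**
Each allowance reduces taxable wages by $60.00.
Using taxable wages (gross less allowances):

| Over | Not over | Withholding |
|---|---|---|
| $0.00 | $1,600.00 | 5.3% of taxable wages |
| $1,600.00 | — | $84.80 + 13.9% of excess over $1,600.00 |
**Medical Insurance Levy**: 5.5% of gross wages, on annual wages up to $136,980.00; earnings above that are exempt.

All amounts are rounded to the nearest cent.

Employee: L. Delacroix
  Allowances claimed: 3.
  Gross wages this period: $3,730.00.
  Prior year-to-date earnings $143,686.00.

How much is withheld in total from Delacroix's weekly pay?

$355.85

Income Tax: taxable = $3,730.00 − 3×$60.00 = $3,550.00
  $84.80 + 13.9% × ($3,550.00 − $1,600.00) = $84.80 + 13.9% × $1,950.00 = $355.85
Medical Insurance Levy: YTD $143,686.00 ≥ cap $136,980.00 → $0.00
Total: $355.85 + $0.00 = $355.85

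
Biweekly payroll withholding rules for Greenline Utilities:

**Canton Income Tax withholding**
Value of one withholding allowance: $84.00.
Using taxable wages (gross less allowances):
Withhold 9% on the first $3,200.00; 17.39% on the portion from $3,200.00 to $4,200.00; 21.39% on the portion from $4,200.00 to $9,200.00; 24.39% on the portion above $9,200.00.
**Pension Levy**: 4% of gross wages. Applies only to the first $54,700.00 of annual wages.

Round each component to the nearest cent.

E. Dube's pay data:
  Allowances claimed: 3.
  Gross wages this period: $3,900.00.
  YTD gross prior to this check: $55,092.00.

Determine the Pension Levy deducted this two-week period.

Pension Levy: YTD $55,092.00 ≥ cap $54,700.00 → $0.00

$0.00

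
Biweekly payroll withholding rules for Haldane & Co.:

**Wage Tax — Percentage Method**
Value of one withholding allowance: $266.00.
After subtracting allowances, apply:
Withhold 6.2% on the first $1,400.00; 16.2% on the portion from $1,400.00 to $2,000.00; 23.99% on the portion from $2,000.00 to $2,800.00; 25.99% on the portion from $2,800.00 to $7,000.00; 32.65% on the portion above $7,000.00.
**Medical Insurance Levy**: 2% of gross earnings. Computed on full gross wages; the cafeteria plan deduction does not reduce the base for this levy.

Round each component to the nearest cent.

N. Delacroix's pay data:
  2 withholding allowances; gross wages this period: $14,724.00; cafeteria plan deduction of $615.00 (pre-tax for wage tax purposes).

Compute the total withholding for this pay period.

Wage Tax: taxable = $14,724.00 − $615.00 − 2×$266.00 = $13,577.00
  $1,467.50 + 32.65% × ($13,577.00 − $7,000.00) = $1,467.50 + 32.65% × $6,577.00 = $3,614.89
Medical Insurance Levy: 2% × $14,724.00 = $294.48
Total: $3,614.89 + $294.48 = $3,909.37

$3,909.37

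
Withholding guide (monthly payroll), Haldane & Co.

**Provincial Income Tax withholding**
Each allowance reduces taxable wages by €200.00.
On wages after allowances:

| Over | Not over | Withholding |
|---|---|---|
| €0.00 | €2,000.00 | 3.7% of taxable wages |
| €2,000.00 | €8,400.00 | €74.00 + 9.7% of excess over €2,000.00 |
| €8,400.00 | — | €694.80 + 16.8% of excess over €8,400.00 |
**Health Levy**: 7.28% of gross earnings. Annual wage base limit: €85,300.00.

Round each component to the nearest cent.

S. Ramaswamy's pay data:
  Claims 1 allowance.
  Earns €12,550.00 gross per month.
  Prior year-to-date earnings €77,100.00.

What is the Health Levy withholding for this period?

Health Levy: cap €85,300.00 − YTD €77,100.00 = €8,200.00 subject; 7.28% × €8,200.00 = €596.96

€596.96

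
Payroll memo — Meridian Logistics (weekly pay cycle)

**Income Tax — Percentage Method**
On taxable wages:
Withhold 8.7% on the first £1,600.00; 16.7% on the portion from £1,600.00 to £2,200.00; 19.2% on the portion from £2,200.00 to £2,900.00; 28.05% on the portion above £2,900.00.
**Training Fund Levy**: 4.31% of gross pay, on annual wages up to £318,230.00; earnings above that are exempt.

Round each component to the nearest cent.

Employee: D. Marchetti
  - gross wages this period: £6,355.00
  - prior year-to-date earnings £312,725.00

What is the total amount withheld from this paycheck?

£1,580.20

Income Tax: taxable = £6,355.00
  £373.80 + 28.05% × (£6,355.00 − £2,900.00) = £373.80 + 28.05% × £3,455.00 = £1,342.93
Training Fund Levy: cap £318,230.00 − YTD £312,725.00 = £5,505.00 subject; 4.31% × £5,505.00 = £237.27
Total: £1,342.93 + £237.27 = £1,580.20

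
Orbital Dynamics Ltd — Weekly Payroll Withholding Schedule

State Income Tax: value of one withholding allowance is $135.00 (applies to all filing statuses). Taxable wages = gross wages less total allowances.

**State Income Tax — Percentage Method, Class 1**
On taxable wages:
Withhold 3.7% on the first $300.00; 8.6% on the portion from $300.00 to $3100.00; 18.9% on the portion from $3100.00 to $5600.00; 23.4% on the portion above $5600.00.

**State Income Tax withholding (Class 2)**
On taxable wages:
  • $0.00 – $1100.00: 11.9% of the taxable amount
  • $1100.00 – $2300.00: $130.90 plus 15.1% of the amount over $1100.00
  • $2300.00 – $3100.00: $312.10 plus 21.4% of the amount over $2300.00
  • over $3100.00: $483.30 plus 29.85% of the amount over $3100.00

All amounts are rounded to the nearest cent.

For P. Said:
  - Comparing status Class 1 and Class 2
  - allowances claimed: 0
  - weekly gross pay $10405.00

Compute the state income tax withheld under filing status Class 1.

$1848.77

State Income Tax (Class 1): taxable = $10405.00
  $724.40 + 23.4% × ($10405.00 − $5600.00) = $724.40 + 23.4% × $4805.00 = $1848.77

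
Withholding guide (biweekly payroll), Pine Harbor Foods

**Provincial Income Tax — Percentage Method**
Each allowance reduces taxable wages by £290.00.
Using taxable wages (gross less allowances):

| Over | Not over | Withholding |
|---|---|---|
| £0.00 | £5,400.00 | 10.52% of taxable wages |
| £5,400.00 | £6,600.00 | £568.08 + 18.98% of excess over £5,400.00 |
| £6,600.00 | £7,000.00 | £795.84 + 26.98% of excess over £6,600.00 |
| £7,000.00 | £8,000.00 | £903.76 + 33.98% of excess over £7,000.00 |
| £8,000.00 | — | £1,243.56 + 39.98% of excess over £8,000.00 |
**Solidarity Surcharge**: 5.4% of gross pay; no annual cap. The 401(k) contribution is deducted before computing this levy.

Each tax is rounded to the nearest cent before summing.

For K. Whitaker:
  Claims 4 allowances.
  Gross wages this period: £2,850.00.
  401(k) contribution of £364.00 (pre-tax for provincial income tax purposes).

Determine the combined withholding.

£273.74

Provincial Income Tax: taxable = £2,850.00 − £364.00 − 4×£290.00 = £1,326.00
  10.52% × £1,326.00 = £139.50
Solidarity Surcharge: 5.4% × £2,486.00 = £134.24
Total: £139.50 + £134.24 = £273.74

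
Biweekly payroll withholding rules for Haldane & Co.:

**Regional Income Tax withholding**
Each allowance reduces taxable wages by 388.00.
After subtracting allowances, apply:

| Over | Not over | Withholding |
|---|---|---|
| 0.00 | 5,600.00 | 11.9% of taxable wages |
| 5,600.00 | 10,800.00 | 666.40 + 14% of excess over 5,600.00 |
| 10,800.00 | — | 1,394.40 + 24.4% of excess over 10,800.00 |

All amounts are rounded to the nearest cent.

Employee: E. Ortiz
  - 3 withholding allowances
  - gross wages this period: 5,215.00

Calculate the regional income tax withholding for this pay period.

482.07

Regional Income Tax: taxable = 5,215.00 − 3×388.00 = 4,051.00
  11.9% × 4,051.00 = 482.07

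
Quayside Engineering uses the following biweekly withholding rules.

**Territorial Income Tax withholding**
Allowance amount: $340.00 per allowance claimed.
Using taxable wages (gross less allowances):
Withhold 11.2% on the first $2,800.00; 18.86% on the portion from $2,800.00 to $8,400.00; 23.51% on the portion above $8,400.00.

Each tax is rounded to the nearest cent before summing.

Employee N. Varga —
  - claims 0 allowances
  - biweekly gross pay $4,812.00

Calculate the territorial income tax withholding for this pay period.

Territorial Income Tax: taxable = $4,812.00
  $313.60 + 18.86% × ($4,812.00 − $2,800.00) = $313.60 + 18.86% × $2,012.00 = $693.06

$693.06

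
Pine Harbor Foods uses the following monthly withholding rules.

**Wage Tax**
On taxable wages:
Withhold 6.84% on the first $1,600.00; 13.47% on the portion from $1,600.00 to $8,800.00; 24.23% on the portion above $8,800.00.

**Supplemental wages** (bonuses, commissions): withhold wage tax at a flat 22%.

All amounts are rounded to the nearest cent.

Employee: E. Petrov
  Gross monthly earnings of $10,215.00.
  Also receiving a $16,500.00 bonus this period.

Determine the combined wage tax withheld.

Wage Tax: taxable = $10,215.00
  $1,079.28 + 24.23% × ($10,215.00 − $8,800.00) = $1,079.28 + 24.23% × $1,415.00 = $1,422.13
Supplemental (22% flat on bonus): 22% × $16,500.00 = $3,630.00
Total wage tax: $1,422.13 + $3,630.00 = $5,052.13

$5,052.13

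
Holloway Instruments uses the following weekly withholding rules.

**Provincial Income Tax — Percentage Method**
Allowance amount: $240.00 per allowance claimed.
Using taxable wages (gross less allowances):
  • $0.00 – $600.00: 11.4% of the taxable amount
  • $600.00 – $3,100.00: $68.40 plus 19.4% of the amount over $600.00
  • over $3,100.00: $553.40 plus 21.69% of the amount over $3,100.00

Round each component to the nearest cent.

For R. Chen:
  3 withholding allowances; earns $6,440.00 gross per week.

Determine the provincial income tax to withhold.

Provincial Income Tax: taxable = $6,440.00 − 3×$240.00 = $5,720.00
  $553.40 + 21.69% × ($5,720.00 − $3,100.00) = $553.40 + 21.69% × $2,620.00 = $1,121.68

$1,121.68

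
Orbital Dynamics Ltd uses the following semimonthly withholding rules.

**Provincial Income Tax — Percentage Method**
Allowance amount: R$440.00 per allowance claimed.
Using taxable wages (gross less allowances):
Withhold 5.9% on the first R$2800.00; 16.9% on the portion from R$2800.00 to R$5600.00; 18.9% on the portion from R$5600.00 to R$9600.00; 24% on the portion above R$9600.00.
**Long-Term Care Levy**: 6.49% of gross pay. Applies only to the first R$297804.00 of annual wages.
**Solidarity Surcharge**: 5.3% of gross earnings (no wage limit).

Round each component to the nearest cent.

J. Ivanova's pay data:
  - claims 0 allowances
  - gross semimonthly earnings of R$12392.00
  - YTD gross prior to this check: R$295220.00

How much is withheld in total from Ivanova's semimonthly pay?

Provincial Income Tax: taxable = R$12392.00
  R$1394.40 + 24% × (R$12392.00 − R$9600.00) = R$1394.40 + 24% × R$2792.00 = R$2064.48
Long-Term Care Levy: cap R$297804.00 − YTD R$295220.00 = R$2584.00 subject; 6.49% × R$2584.00 = R$167.70
Solidarity Surcharge: 5.3% × R$12392.00 = R$656.78
Total: R$2064.48 + R$167.70 + R$656.78 = R$2888.96

R$2888.96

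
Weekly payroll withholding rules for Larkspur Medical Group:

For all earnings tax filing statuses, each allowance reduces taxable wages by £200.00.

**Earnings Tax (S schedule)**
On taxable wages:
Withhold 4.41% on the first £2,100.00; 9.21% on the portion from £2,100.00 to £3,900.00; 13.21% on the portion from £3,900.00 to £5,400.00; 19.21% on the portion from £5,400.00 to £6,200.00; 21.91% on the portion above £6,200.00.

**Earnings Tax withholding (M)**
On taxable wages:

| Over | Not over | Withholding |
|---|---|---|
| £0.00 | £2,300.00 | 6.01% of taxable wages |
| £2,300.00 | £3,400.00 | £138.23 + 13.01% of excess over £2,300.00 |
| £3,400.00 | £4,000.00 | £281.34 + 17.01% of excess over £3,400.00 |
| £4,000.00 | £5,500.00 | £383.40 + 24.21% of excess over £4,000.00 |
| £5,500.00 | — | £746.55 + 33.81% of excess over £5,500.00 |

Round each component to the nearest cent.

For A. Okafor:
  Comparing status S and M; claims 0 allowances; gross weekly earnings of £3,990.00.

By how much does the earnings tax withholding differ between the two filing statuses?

Earnings Tax (S): taxable = £3,990.00
  £258.39 + 13.21% × (£3,990.00 − £3,900.00) = £258.39 + 13.21% × £90.00 = £270.28
Earnings Tax (M): taxable = £3,990.00
  £281.34 + 17.01% × (£3,990.00 − £3,400.00) = £281.34 + 17.01% × £590.00 = £381.70
Difference: |£270.28 − £381.70| = £111.42 (higher under M)

£111.42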